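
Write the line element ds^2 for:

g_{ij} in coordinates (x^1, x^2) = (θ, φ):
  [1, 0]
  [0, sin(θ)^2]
ds^2 = g_{ij} dx^i dx^j; only the non-zero components contribute.
ds^2 = dθ^2 + sin(θ)^2 dφ^2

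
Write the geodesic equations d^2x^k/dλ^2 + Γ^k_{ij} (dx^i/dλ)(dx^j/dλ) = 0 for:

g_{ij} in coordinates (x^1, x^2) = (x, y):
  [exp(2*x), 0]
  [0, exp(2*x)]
Geodesic equation: d^2x^k/dλ^2 + Γ^k_{ij} (dx^i/dλ)(dx^j/dλ) = 0.
Non-zero Christoffel symbols:
Γ^x_{x x} = 1
Γ^x_{y y} = -1
Γ^y_{x y} = 1
Substituting (the symmetric pair Γ^k_{ij}, Γ^k_{ji} combines into a factor 2):
d^2x/dλ^2 + (dx/dλ)^2 - (dy/dλ)^2 = 0
d^2y/dλ^2 + 2 (dx/dλ)(dy/dλ) = 0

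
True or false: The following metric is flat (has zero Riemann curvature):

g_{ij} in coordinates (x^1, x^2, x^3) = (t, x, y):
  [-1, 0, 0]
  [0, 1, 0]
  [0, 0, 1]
All metric components are constant, so every Christoffel symbol vanishes and R^i_{jkl} = 0.
True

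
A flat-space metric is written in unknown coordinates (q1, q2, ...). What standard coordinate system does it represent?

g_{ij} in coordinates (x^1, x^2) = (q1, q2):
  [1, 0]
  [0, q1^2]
The line element ds^2 = dq1^2 + q1^2 dq2^2 is dr^2 + r^2 dθ^2 with q1 = r, q2 = θ.
polar coordinates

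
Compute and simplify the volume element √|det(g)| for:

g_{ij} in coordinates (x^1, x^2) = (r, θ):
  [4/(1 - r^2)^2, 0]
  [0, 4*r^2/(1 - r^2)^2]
det(g) = 16*r^2/(1 - r^2)^4
√|det(g)| = 4*r/(r^2 - 1)^2
Volume element: dV = 4*r/(r^2 - 1)^2 dr dθ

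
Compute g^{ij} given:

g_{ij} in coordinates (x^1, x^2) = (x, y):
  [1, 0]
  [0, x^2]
The metric is diagonal, so g^{ij} is diagonal with entries 1/g_{ii}: diag(1, 1/(x^2)).
g^{ij}:
  [1, 0]
  [0, 1/x^2]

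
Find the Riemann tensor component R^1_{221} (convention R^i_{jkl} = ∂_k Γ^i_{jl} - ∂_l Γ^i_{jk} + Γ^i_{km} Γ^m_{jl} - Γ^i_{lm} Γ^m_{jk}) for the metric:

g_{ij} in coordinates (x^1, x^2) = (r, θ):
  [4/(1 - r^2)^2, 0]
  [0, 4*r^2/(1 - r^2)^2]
Non-zero Christoffel symbols (Γ^k_{ij} = Γ^k_{ji}):
Γ^r_{r r} = 2*r/(1 - r^2)
Γ^r_{θ θ} = (r^3 + r)/(r^2 - 1)
Γ^θ_{r θ} = (-r^2 - 1)/(r^3 - r)
R^r_{θ θ r} = ∂_θ Γ^r_{θ r} - ∂_r Γ^r_{θ θ} + Γ^r_{θ m} Γ^m_{θ r} - Γ^r_{r m} Γ^m_{θ θ}
  = (0) - ((r^4 - 4*r^2 - 1)/(r^2 - 1)^2) + (-(r^2 + 1)^2/(r^2 - 1)^2) - (-2*r^2*(r^2 + 1)/(r^2 - 1)^2) = 4*r^2/(r^2 - 1)^2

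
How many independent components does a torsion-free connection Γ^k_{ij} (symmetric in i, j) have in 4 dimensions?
Γ^k_{ij} has n choices for the upper index and n(n+1)/2 independent symmetric lower index pairs.
Total = 4 × 4×5/2 = 4 × 10 = 40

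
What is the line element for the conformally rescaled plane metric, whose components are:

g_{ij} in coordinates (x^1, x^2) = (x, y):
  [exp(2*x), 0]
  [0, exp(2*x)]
ds^2 = g_{ij} dx^i dx^j; only the non-zero components contribute.
ds^2 = exp(2*x) dx^2 + exp(2*x) dy^2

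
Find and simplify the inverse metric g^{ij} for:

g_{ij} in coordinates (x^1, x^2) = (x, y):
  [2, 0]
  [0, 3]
The metric is diagonal, so g^{ij} is diagonal with entries 1/g_{ii}: diag(1/2, 1/3).
g^{ij}:
  [1/2, 0]
  [0, 1/3]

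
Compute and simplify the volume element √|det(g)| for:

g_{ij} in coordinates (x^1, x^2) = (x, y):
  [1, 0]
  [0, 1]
det(g) = 1
√|det(g)| = 1
Volume element: dV = 1 dx dy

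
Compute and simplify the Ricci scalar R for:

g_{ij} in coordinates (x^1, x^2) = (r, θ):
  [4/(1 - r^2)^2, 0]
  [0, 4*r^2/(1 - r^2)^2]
Non-zero Christoffel symbols (Γ^k_{ij} = Γ^k_{ji}):
Γ^r_{r r} = 2*r/(1 - r^2)
Γ^r_{θ θ} = (r^3 + r)/(r^2 - 1)
Γ^θ_{r θ} = (-r^2 - 1)/(r^3 - r)
Ricci tensor (R_{ij} = R^k_{ikj}): R_{rr} = -4/(r^2 - 1)^2, R_{rθ} = 0, R_{θθ} = -4*r^2/(r^2 - 1)^2
Inverse metric: g^{rr} = (1 - r^2)^2/4, g^{θθ} = (1 - r^2)^2/(4*r^2)
R = g^{ij} R_{ij} = ((1 - r^2)^2/4)(-4/(r^2 - 1)^2) + ((1 - r^2)^2/(4*r^2))(-4*r^2/(r^2 - 1)^2) = -2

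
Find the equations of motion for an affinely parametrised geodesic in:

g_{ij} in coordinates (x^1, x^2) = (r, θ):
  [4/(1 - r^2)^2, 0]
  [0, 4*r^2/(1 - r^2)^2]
Geodesic equation: d^2x^k/dλ^2 + Γ^k_{ij} (dx^i/dλ)(dx^j/dλ) = 0.
Non-zero Christoffel symbols:
Γ^r_{r r} = 2*r/(1 - r^2)
Γ^r_{θ θ} = (r^3 + r)/(r^2 - 1)
Γ^θ_{r θ} = (-r^2 - 1)/(r^3 - r)
Substituting (the symmetric pair Γ^k_{ij}, Γ^k_{ji} combines into a factor 2):
d^2r/dλ^2 + (2*r/(1 - r^2)) (dr/dλ)^2 + ((r^3 + r)/(r^2 - 1)) (dθ/dλ)^2 = 0
d^2θ/dλ^2 + ((-2*r^2 - 2)/(r^3 - r)) (dr/dλ)(dθ/dλ) = 0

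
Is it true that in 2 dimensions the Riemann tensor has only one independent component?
The number of independent components is n^2(n^2-1)/12 = 4·3/12 = 1 for n = 2 (e.g. R_{1212}).
Yes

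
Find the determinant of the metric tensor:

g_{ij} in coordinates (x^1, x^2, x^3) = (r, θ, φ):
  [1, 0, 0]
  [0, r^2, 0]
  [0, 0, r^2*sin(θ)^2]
Diagonal metric: det(g) = g_{11}·g_{22}·g_{33}
= (1)·(r^2)·(r^2*sin(θ)^2)
det(g) = r^4*sin(θ)^2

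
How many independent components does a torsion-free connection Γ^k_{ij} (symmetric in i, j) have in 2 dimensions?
Γ^k_{ij} has n choices for the upper index and n(n+1)/2 independent symmetric lower index pairs.
Total = 2 × 2×3/2 = 2 × 3 = 6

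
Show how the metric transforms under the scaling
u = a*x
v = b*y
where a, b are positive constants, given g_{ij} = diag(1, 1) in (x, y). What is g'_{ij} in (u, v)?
Invert the transformation: x = u/a, y = v/b
g'_{ij} = (∂x^k/∂x'^i)(∂x^l/∂x'^j) g_{kl}; with g_{kl} = δ_{kl} this is Σ_k (∂x^k/∂x'^i)(∂x^k/∂x'^j).
Jacobian: ∂x/∂u = 1/a, ∂x/∂v = 0, ∂y/∂u = 0, ∂y/∂v = 1/b
g'_{uu} = (1/a)(1/a) + (0)(0) = 1/a^2
g'_{uv} = (1/a)(0) + (0)(1/b) = 0
g'_{vv} = (0)(0) + (1/b)(1/b) = 1/b^2
g'_{ij} = diag(1/a^2, 1/b^2)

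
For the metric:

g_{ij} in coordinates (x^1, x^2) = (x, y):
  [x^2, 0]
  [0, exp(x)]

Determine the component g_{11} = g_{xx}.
With x^1 = x, x^2 = y, g_{11} = g_{xx} is the row-1, column-1 entry of the matrix.
g_{11} = x^2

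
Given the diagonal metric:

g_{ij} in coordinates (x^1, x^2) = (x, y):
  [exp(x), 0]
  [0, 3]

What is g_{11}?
With x^1 = x, x^2 = y, g_{11} = g_{xx} is the row-1, column-1 entry of the matrix.
g_{11} = exp(x)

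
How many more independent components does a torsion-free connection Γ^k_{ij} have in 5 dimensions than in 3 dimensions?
Independent components in n dimensions: n × n(n+1)/2 = n^2(n+1)/2.
5D: 5 × 15 = 75
3D: 3 × 6 = 18
Difference = 75 - 18 = 57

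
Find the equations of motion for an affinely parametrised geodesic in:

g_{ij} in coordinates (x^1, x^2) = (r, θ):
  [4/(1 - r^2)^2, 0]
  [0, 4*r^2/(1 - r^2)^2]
Geodesic equation: d^2x^k/dλ^2 + Γ^k_{ij} (dx^i/dλ)(dx^j/dλ) = 0.
Non-zero Christoffel symbols:
Γ^r_{r r} = 2*r/(1 - r^2)
Γ^r_{θ θ} = (r^3 + r)/(r^2 - 1)
Γ^θ_{r θ} = (-r^2 - 1)/(r^3 - r)
Substituting (the symmetric pair Γ^k_{ij}, Γ^k_{ji} combines into a factor 2):
d^2r/dλ^2 + (2*r/(1 - r^2)) (dr/dλ)^2 + ((r^3 + r)/(r^2 - 1)) (dθ/dλ)^2 = 0
d^2θ/dλ^2 + ((-2*r^2 - 2)/(r^3 - r)) (dr/dλ)(dθ/dλ) = 0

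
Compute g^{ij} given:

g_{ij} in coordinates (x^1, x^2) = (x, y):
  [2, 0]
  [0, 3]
The metric is diagonal, so g^{ij} is diagonal with entries 1/g_{ii}: diag(1/2, 1/3).
g^{ij}:
  [1/2, 0]
  [0, 1/3]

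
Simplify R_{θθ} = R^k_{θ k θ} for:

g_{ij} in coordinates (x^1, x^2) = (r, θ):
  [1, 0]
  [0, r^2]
Non-zero Christoffel symbols (Γ^k_{ij} = Γ^k_{ji}):
Γ^r_{θ θ} = -r
Γ^θ_{r θ} = 1/r
R^r_{θ r θ} = ∂_r Γ^r_{θ θ} - ∂_θ Γ^r_{θ r} + Γ^r_{r m} Γ^m_{θ θ} - Γ^r_{θ m} Γ^m_{θ r}
  = (-1) - (0) + (0) - (-1) = 0
R^θ_{θ θ θ} = 0 (a repeated index in an antisymmetric pair)
R_{θθ} = R^r_{θ r θ} + R^θ_{θ θ θ} = (0) + (0) = 0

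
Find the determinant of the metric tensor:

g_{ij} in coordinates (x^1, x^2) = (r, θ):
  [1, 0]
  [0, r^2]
For a 2×2 metric: det(g) = g_{11}·g_{22} - g_{12}·g_{21}
= (1)·(r^2) - (0)·(0)
= r^2 - 0
det(g) = r^2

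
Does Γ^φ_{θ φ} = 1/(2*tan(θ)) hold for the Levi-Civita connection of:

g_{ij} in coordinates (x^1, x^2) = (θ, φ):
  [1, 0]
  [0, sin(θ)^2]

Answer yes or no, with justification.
Γ^φ_{θ φ} = (1/2) g^{φφ} (∂_θ g_{φφ} + ∂_φ g_{φθ} - ∂_φ g_{θφ}) = (1/2)(1/sin(θ)^2)((sin(2*θ)) + (0) - (0)) = 1/tan(θ)
This differs from the proposed value 1/(2*tan(θ)).
No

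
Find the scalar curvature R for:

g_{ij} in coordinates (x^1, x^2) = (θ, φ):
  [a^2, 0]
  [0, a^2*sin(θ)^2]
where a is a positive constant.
Non-zero Christoffel symbols (Γ^k_{ij} = Γ^k_{ji}):
Γ^θ_{φ φ} = -sin(2*θ)/2
Γ^φ_{θ φ} = 1/tan(θ)
Ricci tensor (R_{ij} = R^k_{ikj}): R_{θθ} = 1, R_{θφ} = 0, R_{φφ} = sin(θ)^2
Inverse metric: g^{θθ} = 1/a^2, g^{φφ} = 1/(a^2*sin(θ)^2)
R = g^{ij} R_{ij} = (1/a^2)(1) + (1/(a^2*sin(θ)^2))(sin(θ)^2) = 2/a^2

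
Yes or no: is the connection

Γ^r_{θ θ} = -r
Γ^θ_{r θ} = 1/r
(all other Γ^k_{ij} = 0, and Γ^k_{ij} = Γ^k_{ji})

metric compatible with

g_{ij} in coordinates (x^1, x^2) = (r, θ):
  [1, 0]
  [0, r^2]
Using ∇_k g_{ij} = ∂_k g_{ij} - Γ^m_{ki} g_{mj} - Γ^m_{kj} g_{im}:
e.g. ∇_r g_{θθ} = (2*r) - (r) - (r) = 0
Every component ∇_k g_{ij} vanishes: the connection is metric compatible.
Yes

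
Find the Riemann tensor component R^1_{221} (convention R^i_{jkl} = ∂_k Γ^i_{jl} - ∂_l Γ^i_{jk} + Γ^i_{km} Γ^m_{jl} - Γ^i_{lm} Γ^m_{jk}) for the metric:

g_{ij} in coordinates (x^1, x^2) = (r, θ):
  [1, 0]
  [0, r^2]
Non-zero Christoffel symbols (Γ^k_{ij} = Γ^k_{ji}):
Γ^r_{θ θ} = -r
Γ^θ_{r θ} = 1/r
R^r_{θ θ r} = ∂_θ Γ^r_{θ r} - ∂_r Γ^r_{θ θ} + Γ^r_{θ m} Γ^m_{θ r} - Γ^r_{r m} Γ^m_{θ θ}
  = (0) - (-1) + (-1) - (0) = 0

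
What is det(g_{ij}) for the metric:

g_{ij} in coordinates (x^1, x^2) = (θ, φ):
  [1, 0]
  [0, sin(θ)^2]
For a 2×2 metric: det(g) = g_{11}·g_{22} - g_{12}·g_{21}
= (1)·(sin(θ)^2) - (0)·(0)
= sin(θ)^2 - 0
det(g) = sin(θ)^2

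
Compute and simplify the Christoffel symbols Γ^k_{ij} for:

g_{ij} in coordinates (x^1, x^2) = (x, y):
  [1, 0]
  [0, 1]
Using Γ^k_{ij} = (1/2) g^{km} (∂_i g_{mj} + ∂_j g_{mi} - ∂_m g_{ij}); the metric is diagonal, so only the m = k term contributes.
Every metric component is constant, so all ∂_m g_{ij} = 0 and every Christoffel symbol vanishes.
All Christoffel symbols are zero.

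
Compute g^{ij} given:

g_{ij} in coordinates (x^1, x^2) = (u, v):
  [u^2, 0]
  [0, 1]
The metric is diagonal, so g^{ij} is diagonal with entries 1/g_{ii}: diag(1/(u^2), 1).
g^{ij}:
  [1/u^2, 0]
  [0, 1]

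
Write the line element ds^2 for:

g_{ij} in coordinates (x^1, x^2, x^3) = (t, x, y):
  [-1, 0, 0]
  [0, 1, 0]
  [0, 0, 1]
ds^2 = g_{ij} dx^i dx^j; only the non-zero components contribute.
ds^2 = -dt^2 + dx^2 + dy^2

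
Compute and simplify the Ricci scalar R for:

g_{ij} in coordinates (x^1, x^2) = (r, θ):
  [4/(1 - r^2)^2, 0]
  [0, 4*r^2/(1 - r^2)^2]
Non-zero Christoffel symbols (Γ^k_{ij} = Γ^k_{ji}):
Γ^r_{r r} = 2*r/(1 - r^2)
Γ^r_{θ θ} = (r^3 + r)/(r^2 - 1)
Γ^θ_{r θ} = (-r^2 - 1)/(r^3 - r)
Ricci tensor (R_{ij} = R^k_{ikj}): R_{rr} = -4/(r^2 - 1)^2, R_{rθ} = 0, R_{θθ} = -4*r^2/(r^2 - 1)^2
Inverse metric: g^{rr} = (1 - r^2)^2/4, g^{θθ} = (1 - r^2)^2/(4*r^2)
R = g^{ij} R_{ij} = ((1 - r^2)^2/4)(-4/(r^2 - 1)^2) + ((1 - r^2)^2/(4*r^2))(-4*r^2/(r^2 - 1)^2) = -2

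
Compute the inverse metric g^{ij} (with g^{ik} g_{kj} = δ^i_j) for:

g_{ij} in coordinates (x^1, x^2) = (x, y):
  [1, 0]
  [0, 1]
The metric is diagonal, so g^{ij} is diagonal with entries 1/g_{ii}: diag(1, 1).
g^{ij}:
  [1, 0]
  [0, 1]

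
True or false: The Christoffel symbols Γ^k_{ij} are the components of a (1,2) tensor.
Under a change of coordinates Γ picks up an inhomogeneous term ∂²x/∂x'∂x'; e.g. Γ = 0 in Cartesian coordinates but Γ^r_{θθ} = -r in polar coordinates on the same flat plane.
False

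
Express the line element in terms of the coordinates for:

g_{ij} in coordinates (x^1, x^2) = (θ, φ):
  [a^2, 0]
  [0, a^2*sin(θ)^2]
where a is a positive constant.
ds^2 = g_{ij} dx^i dx^j; only the non-zero components contribute.
ds^2 = a^2 dθ^2 + a^2*sin(θ)^2 dφ^2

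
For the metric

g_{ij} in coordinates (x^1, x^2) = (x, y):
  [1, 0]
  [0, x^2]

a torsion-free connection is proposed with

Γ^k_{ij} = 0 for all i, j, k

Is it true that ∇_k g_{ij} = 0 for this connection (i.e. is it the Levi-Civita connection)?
Using ∇_k g_{ij} = ∂_k g_{ij} - Γ^m_{ki} g_{mj} - Γ^m_{kj} g_{im}:
∇_x g_{yy} = (2*x) - (0) - (0) = 2*x ≠ 0
So the connection is not metric compatible (it is not the Levi-Civita connection).
No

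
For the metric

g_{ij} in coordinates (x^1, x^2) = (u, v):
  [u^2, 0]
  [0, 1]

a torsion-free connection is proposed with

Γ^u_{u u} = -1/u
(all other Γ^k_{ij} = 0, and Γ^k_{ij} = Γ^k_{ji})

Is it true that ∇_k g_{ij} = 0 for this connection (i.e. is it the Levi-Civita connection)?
Using ∇_k g_{ij} = ∂_k g_{ij} - Γ^m_{ki} g_{mj} - Γ^m_{kj} g_{im}:
∇_u g_{uu} = (2*u) - (-u) - (-u) = 4*u ≠ 0
So the connection is not metric compatible (it is not the Levi-Civita connection).
No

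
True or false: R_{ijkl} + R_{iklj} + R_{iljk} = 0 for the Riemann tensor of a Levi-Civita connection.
This is the first (algebraic) Bianchi identity.
True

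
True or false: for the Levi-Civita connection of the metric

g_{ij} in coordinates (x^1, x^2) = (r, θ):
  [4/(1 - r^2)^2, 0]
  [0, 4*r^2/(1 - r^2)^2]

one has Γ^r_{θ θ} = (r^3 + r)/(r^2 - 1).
Γ^r_{θ θ} = (1/2) g^{rr} (∂_θ g_{rθ} + ∂_θ g_{rθ} - ∂_r g_{θθ}) = (1/2)((1 - r^2)^2/4)((0) + (0) - (-8*(r^3 + r)/(r^2 - 1)^3)) = (r^3 + r)/(r^2 - 1)
This equals the proposed value (r^3 + r)/(r^2 - 1).
True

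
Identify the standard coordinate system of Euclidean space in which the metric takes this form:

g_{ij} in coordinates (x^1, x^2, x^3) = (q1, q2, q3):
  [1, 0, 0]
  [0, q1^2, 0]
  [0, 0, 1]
The line element ds^2 = dq1^2 + q1^2 dq2^2 + dq3^2 is dr^2 + r^2 dθ^2 + dz^2 with q1 = r, q2 = θ, q3 = z.
cylindrical coordinates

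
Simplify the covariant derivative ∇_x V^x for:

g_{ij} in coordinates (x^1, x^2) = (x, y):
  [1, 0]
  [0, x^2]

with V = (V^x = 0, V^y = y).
Non-zero Christoffel symbols:
Γ^x_{y y} = -x
Γ^y_{x y} = 1/x
∇_x V^x = ∂_x V^x + Γ^x_{x j} V^j
  = (0) + (0)(0) + (0)(y)
  = 0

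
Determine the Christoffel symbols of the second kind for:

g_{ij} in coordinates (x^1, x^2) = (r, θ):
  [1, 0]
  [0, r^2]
Using Γ^k_{ij} = (1/2) g^{km} (∂_i g_{mj} + ∂_j g_{mi} - ∂_m g_{ij}); the metric is diagonal, so only the m = k term contributes.
Non-zero symbols (using the symmetry Γ^k_{ij} = Γ^k_{ji}):
Γ^r_{θ θ} = (1/2) g^{rr} (∂_θ g_{rθ} + ∂_θ g_{rθ} - ∂_r g_{θθ}) = (1/2)(1)((0) + (0) - (2*r)) = -r
Γ^θ_{r θ} = (1/2) g^{θθ} (∂_r g_{θθ} + ∂_θ g_{θr} - ∂_θ g_{rθ}) = (1/2)(1/r^2)((2*r) + (0) - (0)) = 1/r
All other Christoffel symbols are zero.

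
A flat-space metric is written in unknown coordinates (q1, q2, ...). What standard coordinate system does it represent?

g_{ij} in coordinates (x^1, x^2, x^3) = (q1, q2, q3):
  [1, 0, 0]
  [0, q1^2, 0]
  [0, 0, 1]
The line element ds^2 = dq1^2 + q1^2 dq2^2 + dq3^2 is dr^2 + r^2 dθ^2 + dz^2 with q1 = r, q2 = θ, q3 = z.
cylindrical coordinates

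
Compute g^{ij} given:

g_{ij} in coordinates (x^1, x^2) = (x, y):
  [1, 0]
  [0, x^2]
The metric is diagonal, so g^{ij} is diagonal with entries 1/g_{ii}: diag(1, 1/(x^2)).
g^{ij}:
  [1, 0]
  [0, 1/x^2]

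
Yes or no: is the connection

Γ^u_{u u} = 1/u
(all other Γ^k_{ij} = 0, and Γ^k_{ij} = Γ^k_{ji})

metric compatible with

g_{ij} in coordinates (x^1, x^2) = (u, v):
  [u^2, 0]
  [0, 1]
Using ∇_k g_{ij} = ∂_k g_{ij} - Γ^m_{ki} g_{mj} - Γ^m_{kj} g_{im}:
e.g. ∇_u g_{uu} = (2*u) - (u) - (u) = 0
Every component ∇_k g_{ij} vanishes: the connection is metric compatible.
Yes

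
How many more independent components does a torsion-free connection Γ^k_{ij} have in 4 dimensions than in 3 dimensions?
Independent components in n dimensions: n × n(n+1)/2 = n^2(n+1)/2.
4D: 4 × 10 = 40
3D: 3 × 6 = 18
Difference = 40 - 18 = 22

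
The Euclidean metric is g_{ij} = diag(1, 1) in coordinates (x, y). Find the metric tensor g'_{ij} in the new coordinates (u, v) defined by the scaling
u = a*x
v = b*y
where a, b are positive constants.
Invert the transformation: x = u/a, y = v/b
g'_{ij} = (∂x^k/∂x'^i)(∂x^l/∂x'^j) g_{kl}; with g_{kl} = δ_{kl} this is Σ_k (∂x^k/∂x'^i)(∂x^k/∂x'^j).
Jacobian: ∂x/∂u = 1/a, ∂x/∂v = 0, ∂y/∂u = 0, ∂y/∂v = 1/b
g'_{uu} = (1/a)(1/a) + (0)(0) = 1/a^2
g'_{uv} = (1/a)(0) + (0)(1/b) = 0
g'_{vv} = (0)(0) + (1/b)(1/b) = 1/b^2
g'_{ij} = diag(1/a^2, 1/b^2)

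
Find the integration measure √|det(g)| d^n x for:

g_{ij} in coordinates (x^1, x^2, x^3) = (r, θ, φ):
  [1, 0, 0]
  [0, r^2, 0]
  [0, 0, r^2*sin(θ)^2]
det(g) = r^4*sin(θ)^2
√|det(g)| = r^2*sin(θ) (taking 0 < θ < π so that |sin(θ)| = sin(θ))
Volume element: dV = r^2*sin(θ) dr dθ dφ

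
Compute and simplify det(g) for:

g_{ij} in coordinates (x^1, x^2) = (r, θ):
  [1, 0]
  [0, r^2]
For a 2×2 metric: det(g) = g_{11}·g_{22} - g_{12}·g_{21}
= (1)·(r^2) - (0)·(0)
= r^2 - 0
det(g) = r^2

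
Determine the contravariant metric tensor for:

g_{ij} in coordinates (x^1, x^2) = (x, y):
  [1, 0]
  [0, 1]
The metric is diagonal, so g^{ij} is diagonal with entries 1/g_{ii}: diag(1, 1).
g^{ij}:
  [1, 0]
  [0, 1]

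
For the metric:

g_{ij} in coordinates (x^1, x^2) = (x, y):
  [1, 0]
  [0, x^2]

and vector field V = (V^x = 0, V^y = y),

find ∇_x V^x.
Non-zero Christoffel symbols:
Γ^x_{y y} = -x
Γ^y_{x y} = 1/x
∇_x V^x = ∂_x V^x + Γ^x_{x j} V^j
  = (0) + (0)(0) + (0)(y)
  = 0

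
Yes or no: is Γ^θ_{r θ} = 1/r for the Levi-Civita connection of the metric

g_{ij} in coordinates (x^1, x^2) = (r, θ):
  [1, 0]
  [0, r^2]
Γ^θ_{r θ} = (1/2) g^{θθ} (∂_r g_{θθ} + ∂_θ g_{θr} - ∂_θ g_{rθ}) = (1/2)(1/r^2)((2*r) + (0) - (0)) = 1/r
This equals the proposed value 1/r.
Yes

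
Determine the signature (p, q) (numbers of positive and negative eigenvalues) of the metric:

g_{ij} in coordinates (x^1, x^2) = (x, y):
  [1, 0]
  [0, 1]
The metric is diagonal, so its eigenvalues are the diagonal entries: 1, 1 (at a generic point, where coordinate-dependent entries are positive).
2 positive, 0 negative.
(2, 0) - Riemannian (positive definite)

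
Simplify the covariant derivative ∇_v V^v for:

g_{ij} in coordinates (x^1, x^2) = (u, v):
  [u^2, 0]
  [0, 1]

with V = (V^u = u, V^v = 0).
Non-zero Christoffel symbols:
Γ^u_{u u} = 1/u
∇_v V^v = ∂_v V^v + Γ^v_{v j} V^j
  = (0) + (0)(u) + (0)(0)
  = 0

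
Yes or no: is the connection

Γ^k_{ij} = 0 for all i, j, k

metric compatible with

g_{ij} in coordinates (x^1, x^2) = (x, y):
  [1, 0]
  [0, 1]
Using ∇_k g_{ij} = ∂_k g_{ij} - Γ^m_{ki} g_{mj} - Γ^m_{kj} g_{im}:
e.g. ∇_y g_{yy} = (0) - (0) - (0) = 0
Every component ∇_k g_{ij} vanishes: the connection is metric compatible.
Yes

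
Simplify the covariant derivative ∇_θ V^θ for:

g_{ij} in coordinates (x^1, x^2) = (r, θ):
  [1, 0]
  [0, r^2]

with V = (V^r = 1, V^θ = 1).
Non-zero Christoffel symbols:
Γ^r_{θ θ} = -r
Γ^θ_{r θ} = 1/r
∇_θ V^θ = ∂_θ V^θ + Γ^θ_{θ j} V^j
  = (0) + (1/r)(1) + (0)(1)
  = 1/r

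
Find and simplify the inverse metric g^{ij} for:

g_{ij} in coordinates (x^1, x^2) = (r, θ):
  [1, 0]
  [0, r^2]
The metric is diagonal, so g^{ij} is diagonal with entries 1/g_{ii}: diag(1, 1/(r^2)).
g^{ij}:
  [1, 0]
  [0, 1/r^2]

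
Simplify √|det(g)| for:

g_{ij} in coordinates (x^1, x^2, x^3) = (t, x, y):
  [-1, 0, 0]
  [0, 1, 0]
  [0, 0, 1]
det(g) = -1
√|det(g)| = 1
Volume element: dV = 1 dt dx dy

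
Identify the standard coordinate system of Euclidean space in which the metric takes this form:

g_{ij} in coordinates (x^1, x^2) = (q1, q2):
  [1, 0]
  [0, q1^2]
The line element ds^2 = dq1^2 + q1^2 dq2^2 is dr^2 + r^2 dθ^2 with q1 = r, q2 = θ.
polar coordinates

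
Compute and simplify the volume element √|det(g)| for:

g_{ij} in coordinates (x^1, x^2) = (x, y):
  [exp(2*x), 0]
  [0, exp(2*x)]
det(g) = exp(4*x)
√|det(g)| = exp(2*x)
Volume element: dV = exp(2*x) dx dy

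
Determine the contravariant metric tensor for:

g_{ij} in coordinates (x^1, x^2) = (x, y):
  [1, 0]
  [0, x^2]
The metric is diagonal, so g^{ij} is diagonal with entries 1/g_{ii}: diag(1, 1/(x^2)).
g^{ij}:
  [1, 0]
  [0, 1/x^2]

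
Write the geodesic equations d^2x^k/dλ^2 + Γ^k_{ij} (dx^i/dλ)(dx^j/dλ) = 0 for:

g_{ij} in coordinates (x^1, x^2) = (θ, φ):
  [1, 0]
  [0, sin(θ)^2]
Geodesic equation: d^2x^k/dλ^2 + Γ^k_{ij} (dx^i/dλ)(dx^j/dλ) = 0.
Non-zero Christoffel symbols:
Γ^θ_{φ φ} = -sin(2*θ)/2
Γ^φ_{θ φ} = 1/tan(θ)
Substituting (the symmetric pair Γ^k_{ij}, Γ^k_{ji} combines into a factor 2):
d^2θ/dλ^2 - (sin(2*θ)/2) (dφ/dλ)^2 = 0
d^2φ/dλ^2 + (2/tan(θ)) (dθ/dλ)(dφ/dλ) = 0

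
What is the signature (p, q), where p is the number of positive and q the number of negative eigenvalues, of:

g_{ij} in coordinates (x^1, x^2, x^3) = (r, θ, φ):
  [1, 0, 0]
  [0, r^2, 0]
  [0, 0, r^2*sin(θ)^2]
The metric is diagonal, so its eigenvalues are the diagonal entries: 1, r^2, r^2*sin(θ)^2 (at a generic point, where coordinate-dependent entries are positive).
3 positive, 0 negative.
(3, 0) - Riemannian (positive definite)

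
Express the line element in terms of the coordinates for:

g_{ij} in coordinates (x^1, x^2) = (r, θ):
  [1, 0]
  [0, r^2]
ds^2 = g_{ij} dx^i dx^j; only the non-zero components contribute.
ds^2 = dr^2 + r^2 dθ^2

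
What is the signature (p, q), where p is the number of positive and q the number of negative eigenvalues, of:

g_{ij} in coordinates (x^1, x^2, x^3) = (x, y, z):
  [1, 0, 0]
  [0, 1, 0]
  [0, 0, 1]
The metric is diagonal, so its eigenvalues are the diagonal entries: 1, 1, 1 (at a generic point, where coordinate-dependent entries are positive).
3 positive, 0 negative.
(3, 0) - Riemannian (positive definite)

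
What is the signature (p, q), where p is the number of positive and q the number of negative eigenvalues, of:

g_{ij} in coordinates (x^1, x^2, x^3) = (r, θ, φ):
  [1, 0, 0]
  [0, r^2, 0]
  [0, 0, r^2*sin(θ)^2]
The metric is diagonal, so its eigenvalues are the diagonal entries: 1, r^2, r^2*sin(θ)^2 (at a generic point, where coordinate-dependent entries are positive).
3 positive, 0 negative.
(3, 0) - Riemannian (positive definite)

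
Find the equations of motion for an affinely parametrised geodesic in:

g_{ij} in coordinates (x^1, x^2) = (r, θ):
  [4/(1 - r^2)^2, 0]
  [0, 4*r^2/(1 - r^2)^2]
Geodesic equation: d^2x^k/dλ^2 + Γ^k_{ij} (dx^i/dλ)(dx^j/dλ) = 0.
Non-zero Christoffel symbols:
Γ^r_{r r} = 2*r/(1 - r^2)
Γ^r_{θ θ} = (r^3 + r)/(r^2 - 1)
Γ^θ_{r θ} = (-r^2 - 1)/(r^3 - r)
Substituting (the symmetric pair Γ^k_{ij}, Γ^k_{ji} combines into a factor 2):
d^2r/dλ^2 + (2*r/(1 - r^2)) (dr/dλ)^2 + ((r^3 + r)/(r^2 - 1)) (dθ/dλ)^2 = 0
d^2θ/dλ^2 + ((-2*r^2 - 2)/(r^3 - r)) (dr/dλ)(dθ/dλ) = 0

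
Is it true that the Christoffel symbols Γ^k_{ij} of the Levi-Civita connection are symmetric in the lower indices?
The Levi-Civita connection is torsion-free, which is exactly Γ^k_{ij} = Γ^k_{ji}.
Yes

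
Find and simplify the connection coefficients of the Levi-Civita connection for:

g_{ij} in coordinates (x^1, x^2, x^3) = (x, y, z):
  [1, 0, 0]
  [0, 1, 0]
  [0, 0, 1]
Using Γ^k_{ij} = (1/2) g^{km} (∂_i g_{mj} + ∂_j g_{mi} - ∂_m g_{ij}); the metric is diagonal, so only the m = k term contributes.
Every metric component is constant, so all ∂_m g_{ij} = 0 and every Christoffel symbol vanishes.
All Christoffel symbols are zero.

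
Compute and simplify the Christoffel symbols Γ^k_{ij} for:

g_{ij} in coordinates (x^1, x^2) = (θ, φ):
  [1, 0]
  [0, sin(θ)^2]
Using Γ^k_{ij} = (1/2) g^{km} (∂_i g_{mj} + ∂_j g_{mi} - ∂_m g_{ij}); the metric is diagonal, so only the m = k term contributes.
Non-zero symbols (using the symmetry Γ^k_{ij} = Γ^k_{ji}):
Γ^θ_{φ φ} = (1/2) g^{θθ} (∂_φ g_{θφ} + ∂_φ g_{θφ} - ∂_θ g_{φφ}) = (1/2)(1)((0) + (0) - (sin(2*θ))) = -sin(2*θ)/2
Γ^φ_{θ φ} = (1/2) g^{φφ} (∂_θ g_{φφ} + ∂_φ g_{φθ} - ∂_φ g_{θφ}) = (1/2)(1/sin(θ)^2)((sin(2*θ)) + (0) - (0)) = 1/tan(θ)
All other Christoffel symbols are zero.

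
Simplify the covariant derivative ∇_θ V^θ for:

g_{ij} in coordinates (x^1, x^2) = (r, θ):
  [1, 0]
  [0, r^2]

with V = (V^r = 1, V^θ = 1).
Non-zero Christoffel symbols:
Γ^r_{θ θ} = -r
Γ^θ_{r θ} = 1/r
∇_θ V^θ = ∂_θ V^θ + Γ^θ_{θ j} V^j
  = (0) + (1/r)(1) + (0)(1)
  = 1/r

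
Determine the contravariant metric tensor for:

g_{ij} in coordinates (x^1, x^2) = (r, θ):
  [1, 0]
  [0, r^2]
The metric is diagonal, so g^{ij} is diagonal with entries 1/g_{ii}: diag(1, 1/(r^2)).
g^{ij}:
  [1, 0]
  [0, 1/r^2]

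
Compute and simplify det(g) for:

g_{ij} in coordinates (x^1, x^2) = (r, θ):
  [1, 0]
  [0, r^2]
For a 2×2 metric: det(g) = g_{11}·g_{22} - g_{12}·g_{21}
= (1)·(r^2) - (0)·(0)
= r^2 - 0
det(g) = r^2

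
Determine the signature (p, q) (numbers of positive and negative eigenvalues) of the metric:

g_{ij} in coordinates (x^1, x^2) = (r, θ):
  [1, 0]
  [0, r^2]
The metric is diagonal, so its eigenvalues are the diagonal entries: 1, r^2 (at a generic point, where coordinate-dependent entries are positive).
2 positive, 0 negative.
(2, 0) - Riemannian (positive definite)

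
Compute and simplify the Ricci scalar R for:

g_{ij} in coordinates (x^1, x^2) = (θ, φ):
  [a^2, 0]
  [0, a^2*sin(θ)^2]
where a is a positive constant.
Non-zero Christoffel symbols (Γ^k_{ij} = Γ^k_{ji}):
Γ^θ_{φ φ} = -sin(2*θ)/2
Γ^φ_{θ φ} = 1/tan(θ)
Ricci tensor (R_{ij} = R^k_{ikj}): R_{θθ} = 1, R_{θφ} = 0, R_{φφ} = sin(θ)^2
Inverse metric: g^{θθ} = 1/a^2, g^{φφ} = 1/(a^2*sin(θ)^2)
R = g^{ij} R_{ij} = (1/a^2)(1) + (1/(a^2*sin(θ)^2))(sin(θ)^2) = 2/a^2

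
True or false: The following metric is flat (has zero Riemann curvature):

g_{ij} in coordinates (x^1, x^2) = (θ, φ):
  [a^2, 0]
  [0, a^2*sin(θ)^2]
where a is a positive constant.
Non-zero Christoffel symbols:
Γ^θ_{φ φ} = -sin(2*θ)/2
Γ^φ_{θ φ} = 1/tan(θ)
Ricci tensor: R_{θθ} = 1, R_{θφ} = 0, R_{φφ} = sin(θ)^2
The Ricci tensor is non-zero, so the Riemann tensor is non-zero: not flat.
False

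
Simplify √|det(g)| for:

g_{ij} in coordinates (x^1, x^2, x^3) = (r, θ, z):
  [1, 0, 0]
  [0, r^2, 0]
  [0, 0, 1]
det(g) = r^2
√|det(g)| = r
Volume element: dV = r dr dθ dz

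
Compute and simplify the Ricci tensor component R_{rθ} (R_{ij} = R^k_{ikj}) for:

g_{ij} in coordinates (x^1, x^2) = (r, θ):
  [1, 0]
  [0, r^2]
Non-zero Christoffel symbols (Γ^k_{ij} = Γ^k_{ji}):
Γ^r_{θ θ} = -r
Γ^θ_{r θ} = 1/r
R^r_{r r θ} = 0 (a repeated index in an antisymmetric pair)
R^θ_{r θ θ} = 0 (a repeated index in an antisymmetric pair)
R_{rθ} = R^r_{r r θ} + R^θ_{r θ θ} = (0) + (0) = 0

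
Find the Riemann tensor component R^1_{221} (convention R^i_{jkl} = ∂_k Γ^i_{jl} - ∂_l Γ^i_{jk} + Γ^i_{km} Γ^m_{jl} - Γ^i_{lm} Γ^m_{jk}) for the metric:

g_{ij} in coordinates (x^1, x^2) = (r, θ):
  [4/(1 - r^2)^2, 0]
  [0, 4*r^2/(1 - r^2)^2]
Non-zero Christoffel symbols (Γ^k_{ij} = Γ^k_{ji}):
Γ^r_{r r} = 2*r/(1 - r^2)
Γ^r_{θ θ} = (r^3 + r)/(r^2 - 1)
Γ^θ_{r θ} = (-r^2 - 1)/(r^3 - r)
R^r_{θ θ r} = ∂_θ Γ^r_{θ r} - ∂_r Γ^r_{θ θ} + Γ^r_{θ m} Γ^m_{θ r} - Γ^r_{r m} Γ^m_{θ θ}
  = (0) - ((r^4 - 4*r^2 - 1)/(r^2 - 1)^2) + (-(r^2 + 1)^2/(r^2 - 1)^2) - (-2*r^2*(r^2 + 1)/(r^2 - 1)^2) = 4*r^2/(r^2 - 1)^2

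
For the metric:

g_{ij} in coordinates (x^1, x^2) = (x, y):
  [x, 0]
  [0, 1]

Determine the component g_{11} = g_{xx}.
With x^1 = x, x^2 = y, g_{11} = g_{xx} is the row-1, column-1 entry of the matrix.
g_{11} = x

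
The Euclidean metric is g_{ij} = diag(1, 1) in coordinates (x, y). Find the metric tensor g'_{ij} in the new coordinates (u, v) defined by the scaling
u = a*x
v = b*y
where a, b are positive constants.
Invert the transformation: x = u/a, y = v/b
g'_{ij} = (∂x^k/∂x'^i)(∂x^l/∂x'^j) g_{kl}; with g_{kl} = δ_{kl} this is Σ_k (∂x^k/∂x'^i)(∂x^k/∂x'^j).
Jacobian: ∂x/∂u = 1/a, ∂x/∂v = 0, ∂y/∂u = 0, ∂y/∂v = 1/b
g'_{uu} = (1/a)(1/a) + (0)(0) = 1/a^2
g'_{uv} = (1/a)(0) + (0)(1/b) = 0
g'_{vv} = (0)(0) + (1/b)(1/b) = 1/b^2
g'_{ij} = diag(1/a^2, 1/b^2)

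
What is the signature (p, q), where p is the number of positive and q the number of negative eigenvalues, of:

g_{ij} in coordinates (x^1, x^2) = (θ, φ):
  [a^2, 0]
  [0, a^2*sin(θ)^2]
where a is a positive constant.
The metric is diagonal, so its eigenvalues are the diagonal entries: a^2, a^2*sin(θ)^2 (at a generic point, where coordinate-dependent entries are positive).
2 positive, 0 negative.
(2, 0) - Riemannian (positive definite)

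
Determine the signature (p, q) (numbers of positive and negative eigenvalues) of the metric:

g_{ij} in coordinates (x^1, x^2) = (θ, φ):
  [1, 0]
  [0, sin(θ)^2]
The metric is diagonal, so its eigenvalues are the diagonal entries: 1, sin(θ)^2 (at a generic point, where coordinate-dependent entries are positive).
2 positive, 0 negative.
(2, 0) - Riemannian (positive definite)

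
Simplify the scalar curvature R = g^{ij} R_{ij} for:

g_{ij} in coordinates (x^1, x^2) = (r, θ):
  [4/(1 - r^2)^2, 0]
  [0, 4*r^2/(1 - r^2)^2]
Non-zero Christoffel symbols (Γ^k_{ij} = Γ^k_{ji}):
Γ^r_{r r} = 2*r/(1 - r^2)
Γ^r_{θ θ} = (r^3 + r)/(r^2 - 1)
Γ^θ_{r θ} = (-r^2 - 1)/(r^3 - r)
Ricci tensor (R_{ij} = R^k_{ikj}): R_{rr} = -4/(r^2 - 1)^2, R_{rθ} = 0, R_{θθ} = -4*r^2/(r^2 - 1)^2
Inverse metric: g^{rr} = (1 - r^2)^2/4, g^{θθ} = (1 - r^2)^2/(4*r^2)
R = g^{ij} R_{ij} = ((1 - r^2)^2/4)(-4/(r^2 - 1)^2) + ((1 - r^2)^2/(4*r^2))(-4*r^2/(r^2 - 1)^2) = -2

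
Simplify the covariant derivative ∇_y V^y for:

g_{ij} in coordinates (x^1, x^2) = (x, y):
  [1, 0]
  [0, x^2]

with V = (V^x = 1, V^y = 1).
Non-zero Christoffel symbols:
Γ^x_{y y} = -x
Γ^y_{x y} = 1/x
∇_y V^y = ∂_y V^y + Γ^y_{y j} V^j
  = (0) + (1/x)(1) + (0)(1)
  = 1/x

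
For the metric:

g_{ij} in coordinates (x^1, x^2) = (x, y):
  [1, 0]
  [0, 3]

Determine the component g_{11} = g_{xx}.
With x^1 = x, x^2 = y, g_{11} = g_{xx} is the row-1, column-1 entry of the matrix.
g_{11} = 1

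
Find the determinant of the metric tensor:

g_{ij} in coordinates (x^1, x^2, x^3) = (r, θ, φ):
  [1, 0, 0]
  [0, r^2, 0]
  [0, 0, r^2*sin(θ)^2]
Diagonal metric: det(g) = g_{11}·g_{22}·g_{33}
= (1)·(r^2)·(r^2*sin(θ)^2)
det(g) = r^4*sin(θ)^2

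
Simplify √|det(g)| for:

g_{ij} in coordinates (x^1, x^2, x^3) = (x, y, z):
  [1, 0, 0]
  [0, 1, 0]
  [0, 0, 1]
det(g) = 1
√|det(g)| = 1
Volume element: dV = 1 dx dy dz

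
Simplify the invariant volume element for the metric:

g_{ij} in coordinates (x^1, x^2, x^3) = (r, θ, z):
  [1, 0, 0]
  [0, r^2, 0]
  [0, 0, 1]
det(g) = r^2
√|det(g)| = r
Volume element: dV = r dr dθ dz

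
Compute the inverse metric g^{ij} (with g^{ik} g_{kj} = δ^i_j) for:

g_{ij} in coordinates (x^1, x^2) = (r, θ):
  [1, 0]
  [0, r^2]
The metric is diagonal, so g^{ij} is diagonal with entries 1/g_{ii}: diag(1, 1/(r^2)).
g^{ij}:
  [1, 0]
  [0, 1/r^2]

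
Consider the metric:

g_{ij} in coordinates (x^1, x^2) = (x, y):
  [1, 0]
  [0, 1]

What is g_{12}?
With x^1 = x, x^2 = y, g_{12} = g_{xy} is the row-1, column-2 entry of the matrix.
g_{12} = 0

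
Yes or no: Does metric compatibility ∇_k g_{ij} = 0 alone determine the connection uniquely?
One also needs vanishing torsion; metric compatibility plus torsion-freeness singles out the Levi-Civita connection.
No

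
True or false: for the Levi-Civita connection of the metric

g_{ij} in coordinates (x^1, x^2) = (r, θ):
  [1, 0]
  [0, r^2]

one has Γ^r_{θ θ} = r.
Γ^r_{θ θ} = (1/2) g^{rr} (∂_θ g_{rθ} + ∂_θ g_{rθ} - ∂_r g_{θθ}) = (1/2)(1)((0) + (0) - (2*r)) = -r
This differs from the proposed value r.
False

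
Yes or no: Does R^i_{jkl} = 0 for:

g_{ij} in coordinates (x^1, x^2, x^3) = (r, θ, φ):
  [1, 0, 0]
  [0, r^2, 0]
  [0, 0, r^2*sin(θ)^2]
Non-zero Christoffel symbols:
Γ^r_{θ θ} = -r
Γ^r_{φ φ} = -r*sin(θ)^2
Γ^θ_{r θ} = 1/r
Γ^θ_{φ φ} = -sin(2*θ)/2
Γ^φ_{r φ} = 1/r
Γ^φ_{θ φ} = 1/tan(θ)
Ricci tensor: R_{rr} = 0, R_{rθ} = 0, R_{rφ} = 0, R_{θθ} = 0, R_{θφ} = 0, R_{φφ} = 0
All R_{ij} vanish; in 3 dimensions the Riemann tensor is fully determined by the Ricci tensor, so R^i_{jkl} = 0: the metric is flat (curvilinear coordinates on flat space).
Yes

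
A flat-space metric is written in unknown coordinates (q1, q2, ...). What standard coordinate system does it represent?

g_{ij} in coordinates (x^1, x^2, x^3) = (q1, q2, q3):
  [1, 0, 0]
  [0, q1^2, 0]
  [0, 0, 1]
The line element ds^2 = dq1^2 + q1^2 dq2^2 + dq3^2 is dr^2 + r^2 dθ^2 + dz^2 with q1 = r, q2 = θ, q3 = z.
cylindrical coordinates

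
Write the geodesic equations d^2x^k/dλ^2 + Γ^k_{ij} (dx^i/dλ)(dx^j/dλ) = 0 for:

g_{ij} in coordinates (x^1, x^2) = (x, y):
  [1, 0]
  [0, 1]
Geodesic equation: d^2x^k/dλ^2 + Γ^k_{ij} (dx^i/dλ)(dx^j/dλ) = 0.
All Christoffel symbols vanish, so the geodesics are straight lines:
d^2x/dλ^2 = 0
d^2y/dλ^2 = 0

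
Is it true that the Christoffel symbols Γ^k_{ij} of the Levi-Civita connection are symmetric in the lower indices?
The Levi-Civita connection is torsion-free, which is exactly Γ^k_{ij} = Γ^k_{ji}.
Yes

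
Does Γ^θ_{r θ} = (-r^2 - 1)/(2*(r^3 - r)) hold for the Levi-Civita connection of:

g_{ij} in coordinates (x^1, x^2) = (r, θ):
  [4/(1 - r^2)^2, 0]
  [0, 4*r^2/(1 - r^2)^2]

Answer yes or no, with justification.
Γ^θ_{r θ} = (1/2) g^{θθ} (∂_r g_{θθ} + ∂_θ g_{θr} - ∂_θ g_{rθ}) = (1/2)((1 - r^2)^2/(4*r^2))((-8*(r^3 + r)/(r^2 - 1)^3) + (0) - (0)) = (-r^2 - 1)/(r^3 - r)
This differs from the proposed value (-r^2 - 1)/(2*(r^3 - r)).
No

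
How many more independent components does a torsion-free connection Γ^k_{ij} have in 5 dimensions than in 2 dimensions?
Independent components in n dimensions: n × n(n+1)/2 = n^2(n+1)/2.
5D: 5 × 15 = 75
2D: 2 × 3 = 6
Difference = 75 - 6 = 69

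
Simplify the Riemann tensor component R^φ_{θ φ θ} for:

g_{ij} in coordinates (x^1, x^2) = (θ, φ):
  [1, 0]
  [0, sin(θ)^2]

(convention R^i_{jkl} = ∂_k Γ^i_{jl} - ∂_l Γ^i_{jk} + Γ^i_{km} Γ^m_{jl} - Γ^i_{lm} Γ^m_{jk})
Non-zero Christoffel symbols (Γ^k_{ij} = Γ^k_{ji}):
Γ^θ_{φ φ} = -sin(2*θ)/2
Γ^φ_{θ φ} = 1/tan(θ)
R^φ_{θ φ θ} = ∂_φ Γ^φ_{θ θ} - ∂_θ Γ^φ_{θ φ} + Γ^φ_{φ m} Γ^m_{θ θ} - Γ^φ_{θ m} Γ^m_{θ φ}
  = (0) - (-1/sin(θ)^2) + (0) - (1/tan(θ)^2) = 1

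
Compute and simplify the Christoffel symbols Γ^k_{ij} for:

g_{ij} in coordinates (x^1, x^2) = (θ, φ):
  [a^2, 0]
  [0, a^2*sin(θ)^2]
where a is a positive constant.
Using Γ^k_{ij} = (1/2) g^{km} (∂_i g_{mj} + ∂_j g_{mi} - ∂_m g_{ij}); the metric is diagonal, so only the m = k term contributes.
Non-zero symbols (using the symmetry Γ^k_{ij} = Γ^k_{ji}):
Γ^θ_{φ φ} = (1/2) g^{θθ} (∂_φ g_{θφ} + ∂_φ g_{θφ} - ∂_θ g_{φφ}) = (1/2)(1/a^2)((0) + (0) - (a^2*sin(2*θ))) = -sin(2*θ)/2
Γ^φ_{θ φ} = (1/2) g^{φφ} (∂_θ g_{φφ} + ∂_φ g_{φθ} - ∂_φ g_{θφ}) = (1/2)(1/(a^2*sin(θ)^2))((a^2*sin(2*θ)) + (0) - (0)) = 1/tan(θ)
All other Christoffel symbols are zero.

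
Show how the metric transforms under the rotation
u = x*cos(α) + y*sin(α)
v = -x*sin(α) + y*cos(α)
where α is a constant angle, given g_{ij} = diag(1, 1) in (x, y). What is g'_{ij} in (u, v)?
Invert the transformation: x = u*cos(α) - v*sin(α), y = u*sin(α) + v*cos(α)
g'_{ij} = (∂x^k/∂x'^i)(∂x^l/∂x'^j) g_{kl}; with g_{kl} = δ_{kl} this is Σ_k (∂x^k/∂x'^i)(∂x^k/∂x'^j).
Jacobian: ∂x/∂u = cos(α), ∂x/∂v = -sin(α), ∂y/∂u = sin(α), ∂y/∂v = cos(α)
g'_{uu} = (cos(α))(cos(α)) + (sin(α))(sin(α)) = 1
g'_{uv} = (cos(α))(-sin(α)) + (sin(α))(cos(α)) = 0
g'_{vv} = (-sin(α))(-sin(α)) + (cos(α))(cos(α)) = 1
g'_{ij} = diag(1, 1)
The Euclidean metric is invariant under rotations.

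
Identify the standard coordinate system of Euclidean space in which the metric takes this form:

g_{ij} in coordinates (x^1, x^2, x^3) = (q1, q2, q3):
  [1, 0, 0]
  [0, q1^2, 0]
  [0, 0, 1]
The line element ds^2 = dq1^2 + q1^2 dq2^2 + dq3^2 is dr^2 + r^2 dθ^2 + dz^2 with q1 = r, q2 = θ, q3 = z.
cylindrical coordinates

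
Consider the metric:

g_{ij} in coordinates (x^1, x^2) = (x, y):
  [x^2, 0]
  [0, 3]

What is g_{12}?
With x^1 = x, x^2 = y, g_{12} = g_{xy} is the row-1, column-2 entry of the matrix.
g_{12} = 0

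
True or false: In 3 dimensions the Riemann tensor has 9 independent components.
n^2(n^2-1)/12 = 9·8/12 = 6 independent components for n = 3.
False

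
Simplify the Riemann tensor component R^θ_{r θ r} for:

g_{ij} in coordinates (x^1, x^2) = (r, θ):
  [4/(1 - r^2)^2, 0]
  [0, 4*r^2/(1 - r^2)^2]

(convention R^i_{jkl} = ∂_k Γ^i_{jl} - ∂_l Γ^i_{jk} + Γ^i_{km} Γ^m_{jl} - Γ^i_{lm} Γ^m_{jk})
Non-zero Christoffel symbols (Γ^k_{ij} = Γ^k_{ji}):
Γ^r_{r r} = 2*r/(1 - r^2)
Γ^r_{θ θ} = (r^3 + r)/(r^2 - 1)
Γ^θ_{r θ} = (-r^2 - 1)/(r^3 - r)
R^θ_{r θ r} = ∂_θ Γ^θ_{r r} - ∂_r Γ^θ_{r θ} + Γ^θ_{θ m} Γ^m_{r r} - Γ^θ_{r m} Γ^m_{r θ}
  = (0) - ((r^4 + 4*r^2 - 1)/(r^3 - r)^2) + (2*(r^2 + 1)/(r^2 - 1)^2) - ((r^2 + 1)^2/(r^3 - r)^2) = -4/(r^2 - 1)^2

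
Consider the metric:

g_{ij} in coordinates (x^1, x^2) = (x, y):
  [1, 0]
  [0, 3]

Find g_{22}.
With x^1 = x, x^2 = y, g_{22} = g_{yy} is the row-2, column-2 entry of the matrix.
g_{22} = 3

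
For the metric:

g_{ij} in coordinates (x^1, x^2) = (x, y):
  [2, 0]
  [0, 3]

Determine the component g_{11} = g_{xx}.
With x^1 = x, x^2 = y, g_{11} = g_{xx} is the row-1, column-1 entry of the matrix.
g_{11} = 2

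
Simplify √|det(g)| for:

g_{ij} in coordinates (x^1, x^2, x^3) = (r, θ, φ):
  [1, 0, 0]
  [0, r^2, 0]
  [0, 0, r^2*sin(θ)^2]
det(g) = r^4*sin(θ)^2
√|det(g)| = r^2*sin(θ) (taking 0 < θ < π so that |sin(θ)| = sin(θ))
Volume element: dV = r^2*sin(θ) dr dθ dφ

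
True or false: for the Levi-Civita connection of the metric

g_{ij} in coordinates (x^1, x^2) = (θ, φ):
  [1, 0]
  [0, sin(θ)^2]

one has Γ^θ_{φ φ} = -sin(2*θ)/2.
Γ^θ_{φ φ} = (1/2) g^{θθ} (∂_φ g_{θφ} + ∂_φ g_{θφ} - ∂_θ g_{φφ}) = (1/2)(1)((0) + (0) - (sin(2*θ))) = -sin(2*θ)/2
This equals the proposed value -sin(2*θ)/2.
True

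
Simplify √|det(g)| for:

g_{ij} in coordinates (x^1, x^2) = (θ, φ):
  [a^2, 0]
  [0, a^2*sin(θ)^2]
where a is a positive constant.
det(g) = a^4*sin(θ)^2
√|det(g)| = a^2*sin(θ) (taking 0 < θ < π so that |sin(θ)| = sin(θ))
Volume element: dV = a^2*sin(θ) dθ dφ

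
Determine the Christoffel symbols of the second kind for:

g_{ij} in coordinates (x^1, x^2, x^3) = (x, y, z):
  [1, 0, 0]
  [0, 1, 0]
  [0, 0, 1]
Using Γ^k_{ij} = (1/2) g^{km} (∂_i g_{mj} + ∂_j g_{mi} - ∂_m g_{ij}); the metric is diagonal, so only the m = k term contributes.
Every metric component is constant, so all ∂_m g_{ij} = 0 and every Christoffel symbol vanishes.
All Christoffel symbols are zero.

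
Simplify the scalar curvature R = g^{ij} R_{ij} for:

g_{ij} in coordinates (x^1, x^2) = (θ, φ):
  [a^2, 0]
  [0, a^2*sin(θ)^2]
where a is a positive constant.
Non-zero Christoffel symbols (Γ^k_{ij} = Γ^k_{ji}):
Γ^θ_{φ φ} = -sin(2*θ)/2
Γ^φ_{θ φ} = 1/tan(θ)
Ricci tensor (R_{ij} = R^k_{ikj}): R_{θθ} = 1, R_{θφ} = 0, R_{φφ} = sin(θ)^2
Inverse metric: g^{θθ} = 1/a^2, g^{φφ} = 1/(a^2*sin(θ)^2)
R = g^{ij} R_{ij} = (1/a^2)(1) + (1/(a^2*sin(θ)^2))(sin(θ)^2) = 2/a^2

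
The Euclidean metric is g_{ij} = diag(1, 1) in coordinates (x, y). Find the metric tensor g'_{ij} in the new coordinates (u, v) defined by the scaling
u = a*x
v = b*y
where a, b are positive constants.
Invert the transformation: x = u/a, y = v/b
g'_{ij} = (∂x^k/∂x'^i)(∂x^l/∂x'^j) g_{kl}; with g_{kl} = δ_{kl} this is Σ_k (∂x^k/∂x'^i)(∂x^k/∂x'^j).
Jacobian: ∂x/∂u = 1/a, ∂x/∂v = 0, ∂y/∂u = 0, ∂y/∂v = 1/b
g'_{uu} = (1/a)(1/a) + (0)(0) = 1/a^2
g'_{uv} = (1/a)(0) + (0)(1/b) = 0
g'_{vv} = (0)(0) + (1/b)(1/b) = 1/b^2
g'_{ij} = diag(1/a^2, 1/b^2)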